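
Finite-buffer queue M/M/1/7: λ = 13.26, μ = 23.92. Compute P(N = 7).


ρ = λ/μ = 13.26/23.92 = 0.5543
P_K = (1−ρ)ρ^K/(1−ρ^(K+1)) = (0.4457·0.016087)/(1 − 0.008918)
= 0.007169/0.991082 = 0.007234

Final: 0.007234


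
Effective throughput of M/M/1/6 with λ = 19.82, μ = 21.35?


ρ = 0.9283; P_K = (1−ρ)ρ^6/(1−ρ^7) = 0.113039
λ_eff = λ(1 − P_K) = 19.82·(1 − 0.113039) = 19.82·0.886961 = 17.5796 /hr

Final: 17.5796 /hr


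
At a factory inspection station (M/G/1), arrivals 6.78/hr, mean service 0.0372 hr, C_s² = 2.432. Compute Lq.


ρ = λ·E[S] = 6.78·0.0372 = 0.2522
Lq = ρ²(1+C_s²)/(2(1−ρ)) = 0.06361·(1+2.432)/(2·0.7478)
= 0.06361·3.4320/1.4956 = 0.14598

Final: 0.14598


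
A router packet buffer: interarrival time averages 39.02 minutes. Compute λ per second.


λ = 1/(interarrival time) in consistent units.
1 second = 0.0166667 min, so λ = 0.0166667/39.02 = 0.0004271 per second

Final: 0.0004271 /sec


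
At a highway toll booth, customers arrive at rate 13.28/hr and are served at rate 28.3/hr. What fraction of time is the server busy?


ρ = λ/μ = 13.28/28.3 = 0.4693

Final: 0.4693


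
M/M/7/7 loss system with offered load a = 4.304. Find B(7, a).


B(c,a) = (a^c/c!) / Σ_{k=0}^{c} a^k/k!
a^7/7! = 5.428443
Σ terms (k=0..7): 1.00000 + 4.30400 + 9.26221 + 13.28818 + 14.29808 + 12.30779 + 8.82879 + 5.42844 = 68.717493
B = 5.428443/68.717493 = 0.078997

Final: 0.078997


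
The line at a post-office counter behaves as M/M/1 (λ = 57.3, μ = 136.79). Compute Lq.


ρ = 57.3/136.79 = 0.4189
Lq = ρ²/(1−ρ) = 0.1755/0.5811 = 0.3020

Final: 0.3020


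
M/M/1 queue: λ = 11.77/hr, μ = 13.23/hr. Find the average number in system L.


ρ = λ/μ = 11.77/13.23 = 0.8896
L = ρ/(1−ρ) = 0.8896/(1 − 0.8896) = 0.8896/0.1104 = 8.0616

Final: 8.0616


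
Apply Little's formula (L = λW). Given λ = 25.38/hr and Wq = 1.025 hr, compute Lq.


Lq = λWq = 25.38·1.025 = 26.0145

Final: 26.0145


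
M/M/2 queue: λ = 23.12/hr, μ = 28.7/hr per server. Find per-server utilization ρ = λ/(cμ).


ρ = λ/(cμ) = 23.12/(2·28.7) = 23.12/57.40 = 0.4028

Final: 0.4028


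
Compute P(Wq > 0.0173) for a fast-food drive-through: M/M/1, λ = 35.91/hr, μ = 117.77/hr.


ρ = 35.91/117.77 = 0.3049
P(Wq > t) = ρ·e^{−(μ−λ)t} = 0.3049·e^{−1.4162}
= 0.3049·0.242640 = 0.073985

Final: 0.073985


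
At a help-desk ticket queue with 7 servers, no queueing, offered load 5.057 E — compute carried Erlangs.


B(7,5.057) = 0.124105 (Erlang-B)
Carried load = a(1 − B) = 5.057·(1 − 0.124105) = 5.057·0.875895 = 4.4294 E

Final: 4.4294 Erlangs


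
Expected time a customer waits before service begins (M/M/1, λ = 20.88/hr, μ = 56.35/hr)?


ρ = 20.88/56.35 = 0.3705
Wq = ρ/(μ−λ) = 0.3705/(56.35 − 20.88) = 0.3705/35.47 = 0.01045 hr

Final: 0.01045 hr


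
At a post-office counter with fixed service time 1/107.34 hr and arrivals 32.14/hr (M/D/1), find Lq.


ρ = 32.14/107.34 = 0.2994
M/D/1: Lq = ρ²/(2(1−ρ)) = 0.08965/(2·0.7006) = 0.06399

Final: 0.06399


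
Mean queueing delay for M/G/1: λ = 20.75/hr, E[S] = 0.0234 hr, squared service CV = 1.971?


ρ = λ·E[S] = 20.75·0.0234 = 0.4856
E[S²] = E[S]²(1+C_s²) = 0.0234²·(1+1.971) = 0.001627
Wq = λ·E[S²]/(2(1−ρ)) = 20.75·0.001627/(2·0.5144) = 0.03281 hr

Final: 0.03281 hr


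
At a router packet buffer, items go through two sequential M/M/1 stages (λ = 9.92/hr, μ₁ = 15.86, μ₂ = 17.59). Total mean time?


Each node sees arrival rate λ = 9.92/hr (tandem ⇒ throughput preserved).
W₁ = 1/(μ₁−λ) = 1/(15.86−9.92) = 0.16835 hr
W₂ = 1/(μ₂−λ) = 1/(17.59−9.92) = 0.13038 hr
W_total = W₁ + W₂ = 0.16835 + 0.13038 = 0.29873 hr

Final: 0.29873 hr


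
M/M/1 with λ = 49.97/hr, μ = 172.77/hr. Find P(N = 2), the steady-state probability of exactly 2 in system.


ρ = 49.97/172.77 = 0.2892
P_n = (1−ρ)·ρ^n = (1 − 0.2892)·0.2892^2 = 0.7108·0.083653 = 0.059458

Final: 0.059458


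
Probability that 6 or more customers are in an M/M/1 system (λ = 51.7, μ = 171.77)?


ρ = 51.7/171.77 = 0.3010
P(N ≥ n) = ρ^n = 0.3010^6 = 0.0007435

Final: 0.0007435


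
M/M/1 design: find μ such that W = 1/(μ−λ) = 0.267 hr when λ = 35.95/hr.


W = 1/(μ−λ) ⇒ μ − λ = 1/W = 1/0.267 = 3.7453
μ = λ + 1/W = 35.95 + 3.7453 = 39.6953 per hr

Final: 39.6953 /hr


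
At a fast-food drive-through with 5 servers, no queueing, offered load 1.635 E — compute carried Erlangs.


B(5,1.635) = 0.019109 (Erlang-B)
Carried load = a(1 − B) = 1.635·(1 − 0.019109) = 1.635·0.980891 = 1.6038 E

Final: 1.6038 Erlangs


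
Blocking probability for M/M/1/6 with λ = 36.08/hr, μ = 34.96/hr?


ρ = λ/μ = 36.08/34.96 = 1.0320
P_K = (1−ρ)ρ^K/(1−ρ^(K+1)) = (-0.03204·1.208288)/(1 − 1.246998)
= -0.038709/-0.246998 = 0.156720

Final: 0.156720


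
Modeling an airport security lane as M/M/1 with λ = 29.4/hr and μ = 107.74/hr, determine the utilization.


ρ = λ/μ = 29.4/107.74 = 0.2729

Final: 0.2729


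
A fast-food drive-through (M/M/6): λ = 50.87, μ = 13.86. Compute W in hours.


a = 3.6703; ρ = 0.6117; P₀ = 0.024096
Lq = P₀·a^c·ρ/(c!(1−ρ)²) = 0.33192
Wq = Lq/λ = 0.33192/50.87 = 0.006525 hr
W = Wq + 1/μ = 0.006525 + 0.07215 = 0.07868 hr

Final: 0.07868 hr


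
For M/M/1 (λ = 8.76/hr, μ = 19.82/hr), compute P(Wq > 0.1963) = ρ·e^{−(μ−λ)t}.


ρ = 8.76/19.82 = 0.4420
P(Wq > t) = ρ·e^{−(μ−λ)t} = 0.4420·e^{−2.1711}
= 0.4420·0.114055 = 0.050410

Final: 0.050410


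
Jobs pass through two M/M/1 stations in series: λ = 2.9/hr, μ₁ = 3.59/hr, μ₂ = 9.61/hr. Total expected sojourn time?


Each node sees arrival rate λ = 2.9/hr (tandem ⇒ throughput preserved).
W₁ = 1/(μ₁−λ) = 1/(3.59−2.9) = 1.44928 hr
W₂ = 1/(μ₂−λ) = 1/(9.61−2.9) = 0.14903 hr
W_total = W₁ + W₂ = 1.44928 + 0.14903 = 1.59831 hr

Final: 1.59831 hr


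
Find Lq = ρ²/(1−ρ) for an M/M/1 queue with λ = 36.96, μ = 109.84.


ρ = 36.96/109.84 = 0.3365
Lq = ρ²/(1−ρ) = 0.1132/0.6635 = 0.1706

Final: 0.1706


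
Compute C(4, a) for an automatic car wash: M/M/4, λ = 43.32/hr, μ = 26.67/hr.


a = λ/μ = 1.6243; ρ = a/4 = 0.4061
P₀ = 0.194324 (from M/M/c formula)
C(c,a) = [a^c/(c!(1−ρ))]·P₀ = [6.96084/(24·0.5939)]·0.194324
= 0.48834·0.194324 = 0.094895

Final: 0.094895


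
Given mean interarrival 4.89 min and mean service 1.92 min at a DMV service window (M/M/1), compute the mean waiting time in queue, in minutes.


λ = 60/4.89 = 12.2699 /hr
μ = 60/1.92 = 31.2500 /hr
ρ = λ/μ = 12.2699/31.2500 = 0.3926
Wq = ρ/(μ−λ) = 0.3926/(31.2500−12.2699) = 0.02069 hr
In minutes: 0.02069·60 = 1.241 min

Final: 1.241 min


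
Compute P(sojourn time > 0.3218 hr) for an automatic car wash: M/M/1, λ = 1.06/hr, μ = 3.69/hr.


W ~ Exponential(μ−λ) for M/M/1.
μ − λ = 3.69 − 1.06 = 2.6300
P(W > t) = e^{−(μ−λ)t} = e^{−0.8463} = 0.428985

Final: 0.428985


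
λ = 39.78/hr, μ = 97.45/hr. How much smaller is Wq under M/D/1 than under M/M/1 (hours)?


ρ = 39.78/97.45 = 0.4082
Wq(M/M/1) = ρ/(μ−λ) = 0.4082/57.67 = 0.007078 hr
Wq(M/D/1) = ρ/(2(μ−λ)) = 0.003539 hr
Savings = 0.007078 − 0.003539 = 0.003539 hr

Final: 0.003539 hr


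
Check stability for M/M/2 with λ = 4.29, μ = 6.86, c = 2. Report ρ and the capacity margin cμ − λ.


Total capacity cμ = 2·6.86 = 13.72/hr
ρ = λ/(cμ) = 4.29/13.72 = 0.3127
Stable ⇔ ρ < 1: YES
Spare capacity = cμ − λ = 13.72 − 4.29 = 9.43/hr

Final: ρ = 0.3127; stable; margin = 9.43/hr


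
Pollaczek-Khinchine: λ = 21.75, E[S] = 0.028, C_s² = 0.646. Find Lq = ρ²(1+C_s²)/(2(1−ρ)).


ρ = λ·E[S] = 21.75·0.028 = 0.6090
Lq = ρ²(1+C_s²)/(2(1−ρ)) = 0.3709·(1+0.646)/(2·0.3910)
= 0.3709·1.6460/0.7820 = 0.78065

Final: 0.78065


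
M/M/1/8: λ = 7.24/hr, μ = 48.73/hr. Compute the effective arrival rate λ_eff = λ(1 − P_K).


ρ = 0.1486; P_K = (1−ρ)ρ^8/(1−ρ^9) = 0.0000002022
λ_eff = λ(1 − P_K) = 7.24·(1 − 0.0000002022) = 7.24·1.000000 = 7.2400 /hr

Final: 7.2400 /hr


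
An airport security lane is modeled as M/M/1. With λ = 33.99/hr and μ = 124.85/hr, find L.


ρ = λ/μ = 33.99/124.85 = 0.2722
L = ρ/(1−ρ) = 0.2722/(1 − 0.2722) = 0.2722/0.7278 = 0.3741

Final: 0.3741


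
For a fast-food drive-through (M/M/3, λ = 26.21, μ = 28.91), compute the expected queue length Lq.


a = λ/μ = 0.9066; ρ = a/3 = 0.3022
P₀ = 0.400712
Lq = P₀·a^c·ρ / (c!·(1−ρ)²) = 0.400712·0.74517·0.3022/(6·0.48692)
= 0.03089

Final: 0.03089


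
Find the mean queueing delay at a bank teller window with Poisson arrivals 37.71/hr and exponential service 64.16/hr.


ρ = 37.71/64.16 = 0.5877
Wq = ρ/(μ−λ) = 0.5877/(64.16 − 37.71) = 0.5877/26.45 = 0.02222 hr

Final: 0.02222 hr


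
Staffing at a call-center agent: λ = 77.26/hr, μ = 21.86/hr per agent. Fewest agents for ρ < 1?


Stability requires cμ > λ ⇔ c > λ/μ.
λ/μ = 77.26/21.86 = 3.5343
Minimum integer c = ⌊3.5343⌋ + 1 = 4
Check: 4·21.86 = 87.44 > 77.26, while 3·21.86 = 65.58 ≤ 77.26

Final: 4 servers


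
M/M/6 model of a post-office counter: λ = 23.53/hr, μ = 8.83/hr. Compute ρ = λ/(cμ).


ρ = λ/(cμ) = 23.53/(6·8.83) = 23.53/52.98 = 0.4441

Final: 0.4441


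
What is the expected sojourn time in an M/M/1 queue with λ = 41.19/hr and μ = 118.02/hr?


W = 1/(μ−λ) = 1/(118.02 − 41.19) = 1/76.83 = 0.01302 hr

Final: 0.01302 hr


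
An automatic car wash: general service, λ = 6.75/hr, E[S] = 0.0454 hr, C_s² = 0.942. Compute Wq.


ρ = λ·E[S] = 6.75·0.0454 = 0.3065
E[S²] = E[S]²(1+C_s²) = 0.0454²·(1+0.942) = 0.004003
Wq = λ·E[S²]/(2(1−ρ)) = 6.75·0.004003/(2·0.6935) = 0.01948 hr

Final: 0.01948 hr


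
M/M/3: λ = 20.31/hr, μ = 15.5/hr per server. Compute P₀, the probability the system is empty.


a = λ/μ = 20.31/15.5 = 1.3103; ρ = a/c = 0.4368
Σ_{k=0}^{2} a^k/k! (terms k=0..2) = 1.00000 + 1.31032 + 0.85847 = 3.16880
Tail: a^3/(3!(1−ρ)) = 2.24975/(6·0.5632) = 0.66573
P₀ = 1/(3.16880 + 0.66573) = 1/3.83453 = 0.260788

Final: 0.260788


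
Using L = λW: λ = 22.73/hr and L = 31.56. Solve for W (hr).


W = L/λ = 31.56/22.73 = 1.3885 hr

Final: 1.3885 hr


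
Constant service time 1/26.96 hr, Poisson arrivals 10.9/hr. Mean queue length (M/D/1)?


ρ = 10.9/26.96 = 0.4043
M/D/1: Lq = ρ²/(2(1−ρ)) = 0.1635/(2·0.5957) = 0.13720

Final: 0.13720


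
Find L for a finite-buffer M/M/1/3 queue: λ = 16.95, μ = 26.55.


ρ = 16.95/26.55 = 0.6384
L = ρ[1 − (K+1)ρ^K + Kρ^(K+1)] / [(1−ρ)(1−ρ^(K+1))]
Numerator: 0.6384·(1 − 4·0.260205 + 3·0.166120) = 0.292101
Denominator: (0.3616)·(0.833880) = 0.301516
L = 0.292101/0.301516 = 0.9688

Final: 0.9688


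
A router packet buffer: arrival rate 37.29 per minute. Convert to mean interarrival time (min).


Mean interarrival time = 1/λ = 1/37.29 minute = 0.02682 minute
In minutes: 0.02682 × 1 = 0.02682 min

Final: 0.02682 min


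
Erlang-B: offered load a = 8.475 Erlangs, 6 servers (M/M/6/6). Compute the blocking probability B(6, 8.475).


B(c,a) = (a^c/c!) / Σ_{k=0}^{c} a^k/k!
a^6/6! = 514.642615
Σ terms (k=0..6): 1.00000 + 8.47500 + 35.91281 + 101.45370 + 214.95502 + 364.34875 + 514.64261 = 1240.787893
B = 514.642615/1240.787893 = 0.414771

Final: 0.414771


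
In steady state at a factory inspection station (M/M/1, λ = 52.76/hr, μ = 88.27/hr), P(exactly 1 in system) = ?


ρ = 52.76/88.27 = 0.5977
P_n = (1−ρ)·ρ^n = (1 − 0.5977)·0.5977^1 = 0.4023·0.597712 = 0.240452

Final: 0.240452


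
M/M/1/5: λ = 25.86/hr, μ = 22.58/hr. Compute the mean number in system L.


ρ = 25.86/22.58 = 1.1453
L = ρ[1 − (K+1)ρ^K + Kρ^(K+1)] / [(1−ρ)(1−ρ^(K+1))]
Numerator: 1.1453·(1 − 6·1.970257 + 5·2.256459) = 0.527683
Denominator: (-0.1453)·(-1.256459) = 0.182515
L = 0.527683/0.182515 = 2.8912

Final: 2.8912


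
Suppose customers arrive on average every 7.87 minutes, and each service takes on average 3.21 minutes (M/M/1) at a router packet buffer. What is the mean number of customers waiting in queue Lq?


λ = 60/7.87 = 7.6239 /hr
μ = 60/3.21 = 18.6916 /hr
ρ = λ/μ = 7.6239/18.6916 = 0.4079
Lq = ρ²/(1−ρ) = 0.1664/0.5921 = 0.2810

Final: 0.2810


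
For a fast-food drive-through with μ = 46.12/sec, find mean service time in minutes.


Mean service time = 1/μ = 1/46.12 second = 0.02168 second
In minutes: 0.02168 × 0.0166667 = 0.0003614 min

Final: 0.0003614 min


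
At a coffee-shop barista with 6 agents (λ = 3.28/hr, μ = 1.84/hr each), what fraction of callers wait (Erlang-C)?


a = λ/μ = 1.7826; ρ = a/6 = 0.2971
P₀ = 0.168076 (from M/M/c formula)
C(c,a) = [a^c/(c!(1−ρ))]·P₀ = [32.08752/(720·0.7029)]·0.168076
= 0.06340·0.168076 = 0.010657

Final: 0.010657


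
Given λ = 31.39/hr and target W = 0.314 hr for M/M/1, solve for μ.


W = 1/(μ−λ) ⇒ μ − λ = 1/W = 1/0.314 = 3.1847
μ = λ + 1/W = 31.39 + 3.1847 = 34.5747 per hr

Final: 34.5747 /hr


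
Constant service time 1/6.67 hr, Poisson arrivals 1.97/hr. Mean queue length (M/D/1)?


ρ = 1.97/6.67 = 0.2954
M/D/1: Lq = ρ²/(2(1−ρ)) = 0.08723/(2·0.7046) = 0.06190

Final: 0.06190


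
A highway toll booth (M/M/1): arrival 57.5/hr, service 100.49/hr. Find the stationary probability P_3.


ρ = 57.5/100.49 = 0.5722
P_n = (1−ρ)·ρ^n = (1 − 0.5722)·0.5722^3 = 0.4278·0.187342 = 0.080146

Final: 0.080146


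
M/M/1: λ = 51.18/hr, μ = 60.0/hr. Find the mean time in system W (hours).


W = 1/(μ−λ) = 1/(60.0 − 51.18) = 1/8.82 = 0.1134 hr

Final: 0.1134 hr


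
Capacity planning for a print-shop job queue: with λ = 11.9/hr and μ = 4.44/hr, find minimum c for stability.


Stability requires cμ > λ ⇔ c > λ/μ.
λ/μ = 11.9/4.44 = 2.6802
Minimum integer c = ⌊2.6802⌋ + 1 = 3
Check: 3·4.44 = 13.32 > 11.9, while 2·4.44 = 8.88 ≤ 11.9

Final: 3 servers


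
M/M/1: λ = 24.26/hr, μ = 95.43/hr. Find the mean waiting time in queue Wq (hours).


ρ = 24.26/95.43 = 0.2542
Wq = ρ/(μ−λ) = 0.2542/(95.43 − 24.26) = 0.2542/71.17 = 0.003572 hr

Final: 0.003572 hr


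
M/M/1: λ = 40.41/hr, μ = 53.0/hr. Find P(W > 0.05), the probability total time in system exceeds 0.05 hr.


W ~ Exponential(μ−λ) for M/M/1.
μ − λ = 53.0 − 40.41 = 12.5900
P(W > t) = e^{−(μ−λ)t} = e^{−0.6295} = 0.532858

Final: 0.532858


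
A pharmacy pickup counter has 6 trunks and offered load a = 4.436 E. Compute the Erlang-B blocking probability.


B(c,a) = (a^c/c!) / Σ_{k=0}^{c} a^k/k!
a^6/6! = 10.583193
Σ terms (k=0..6): 1.00000 + 4.43600 + 9.83905 + 14.54867 + 16.13448 + 14.31451 + 10.58319 = 70.855900
B = 10.583193/70.855900 = 0.149362

Final: 0.149362


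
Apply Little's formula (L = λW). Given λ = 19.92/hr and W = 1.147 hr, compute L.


L = λW = 19.92·1.147 = 22.8482

Final: 22.8482


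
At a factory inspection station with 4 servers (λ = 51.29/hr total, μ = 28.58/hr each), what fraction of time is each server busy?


ρ = λ/(cμ) = 51.29/(4·28.58) = 51.29/114.32 = 0.4487

Final: 0.4487


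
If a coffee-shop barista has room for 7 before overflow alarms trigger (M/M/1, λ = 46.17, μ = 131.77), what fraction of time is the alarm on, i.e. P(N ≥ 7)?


ρ = 46.17/131.77 = 0.3504
P(N ≥ n) = ρ^n = 0.3504^7 = 0.0006483

Final: 0.0006483


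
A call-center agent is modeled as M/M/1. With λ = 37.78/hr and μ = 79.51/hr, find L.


ρ = λ/μ = 37.78/79.51 = 0.4752
L = ρ/(1−ρ) = 0.4752/(1 − 0.4752) = 0.4752/0.5248 = 0.9053

Final: 0.9053


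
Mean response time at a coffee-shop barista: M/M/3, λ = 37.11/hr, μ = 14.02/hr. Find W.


a = 2.6469; ρ = 0.8823; P₀ = 0.029929
Lq = P₀·a^c·ρ/(c!(1−ρ)²) = 5.89269
Wq = Lq/λ = 5.89269/37.11 = 0.15879 hr
W = Wq + 1/μ = 0.15879 + 0.07133 = 0.23012 hr

Final: 0.23012 hr


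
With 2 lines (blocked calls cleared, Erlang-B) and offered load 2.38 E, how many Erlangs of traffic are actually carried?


B(2,2.38) = 0.455909 (Erlang-B)
Carried load = a(1 − B) = 2.38·(1 − 0.455909) = 2.38·0.544091 = 1.2949 E

Final: 1.2949 Erlangs


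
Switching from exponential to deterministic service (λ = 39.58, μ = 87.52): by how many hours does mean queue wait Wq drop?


ρ = 39.58/87.52 = 0.4522
Wq(M/M/1) = ρ/(μ−λ) = 0.4522/47.94 = 0.009433 hr
Wq(M/D/1) = ρ/(2(μ−λ)) = 0.004717 hr
Savings = 0.009433 − 0.004717 = 0.004717 hr

Final: 0.004717 hr


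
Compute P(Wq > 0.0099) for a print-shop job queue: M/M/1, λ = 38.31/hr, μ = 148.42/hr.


ρ = 38.31/148.42 = 0.2581
P(Wq > t) = ρ·e^{−(μ−λ)t} = 0.2581·e^{−1.0901}
= 0.2581·0.336187 = 0.086776

Final: 0.086776


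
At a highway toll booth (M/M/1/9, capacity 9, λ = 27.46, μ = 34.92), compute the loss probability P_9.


ρ = λ/μ = 27.46/34.92 = 0.7864
P_K = (1−ρ)ρ^K/(1−ρ^(K+1)) = (0.2136·0.114984)/(1 − 0.090420)
= 0.024564/0.909580 = 0.027006

Final: 0.027006


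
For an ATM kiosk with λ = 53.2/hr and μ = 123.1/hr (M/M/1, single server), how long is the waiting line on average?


ρ = 53.2/123.1 = 0.4322
Lq = ρ²/(1−ρ) = 0.1868/0.5678 = 0.3289

Final: 0.3289


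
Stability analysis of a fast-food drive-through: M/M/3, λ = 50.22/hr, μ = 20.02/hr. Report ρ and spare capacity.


Total capacity cμ = 3·20.02 = 60.06/hr
ρ = λ/(cμ) = 50.22/60.06 = 0.8362
Stable ⇔ ρ < 1: YES
Spare capacity = cμ − λ = 60.06 − 50.22 = 9.84/hr

Final: ρ = 0.8362; stable; margin = 9.84/hr


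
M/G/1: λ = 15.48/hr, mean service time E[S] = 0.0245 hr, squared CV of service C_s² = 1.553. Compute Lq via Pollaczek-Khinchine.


ρ = λ·E[S] = 15.48·0.0245 = 0.3793
Lq = ρ²(1+C_s²)/(2(1−ρ)) = 0.1438·(1+1.553)/(2·0.6207)
= 0.1438·2.5530/1.2415 = 0.29579

Final: 0.29579


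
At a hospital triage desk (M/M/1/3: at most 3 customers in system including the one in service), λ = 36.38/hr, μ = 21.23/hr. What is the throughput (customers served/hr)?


ρ = 1.7136; P_K = (1−ρ)ρ^3/(1−ρ^4) = 0.471068
λ_eff = λ(1 − P_K) = 36.38·(1 − 0.471068) = 36.38·0.528932 = 19.2426 /hr

Final: 19.2426 /hr


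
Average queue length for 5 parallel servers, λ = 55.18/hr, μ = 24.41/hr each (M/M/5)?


a = λ/μ = 2.2605; ρ = a/5 = 0.4521
P₀ = 0.102810
Lq = P₀·a^c·ρ / (c!·(1−ρ)²) = 0.102810·59.02957·0.4521/(120·0.30018)
= 0.07617

Final: 0.07617


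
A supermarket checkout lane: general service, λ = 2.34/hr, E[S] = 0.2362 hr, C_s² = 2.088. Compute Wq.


ρ = λ·E[S] = 2.34·0.2362 = 0.5527
E[S²] = E[S]²(1+C_s²) = 0.2362²·(1+2.088) = 0.172281
Wq = λ·E[S²]/(2(1−ρ)) = 2.34·0.172281/(2·0.4473) = 0.45064 hr

Final: 0.45064 hr


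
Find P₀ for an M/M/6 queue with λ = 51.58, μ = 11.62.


a = λ/μ = 51.58/11.62 = 4.4389; ρ = a/c = 0.7398
Σ_{k=0}^{5} a^k/k! (terms k=0..5) = 1.00000 + 4.43890 + 9.85191 + 14.57721 + 16.17669 + 14.36133 = 60.40604
Tail: a^6/(6!(1−ρ)) = 7649.82074/(720·0.2602) = 40.83559
P₀ = 1/(60.40604 + 40.83559) = 1/101.24163 = 0.009877

Final: 0.009877


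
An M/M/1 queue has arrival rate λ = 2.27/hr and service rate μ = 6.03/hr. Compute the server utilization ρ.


ρ = λ/μ = 2.27/6.03 = 0.3765

Final: 0.3765


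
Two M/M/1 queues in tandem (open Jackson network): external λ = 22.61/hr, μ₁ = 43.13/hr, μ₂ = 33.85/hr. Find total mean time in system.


Each node sees arrival rate λ = 22.61/hr (tandem ⇒ throughput preserved).
W₁ = 1/(μ₁−λ) = 1/(43.13−22.61) = 0.04873 hr
W₂ = 1/(μ₂−λ) = 1/(33.85−22.61) = 0.08897 hr
W_total = W₁ + W₂ = 0.04873 + 0.08897 = 0.13770 hr

Final: 0.13770 hr


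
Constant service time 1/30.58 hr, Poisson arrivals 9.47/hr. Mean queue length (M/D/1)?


ρ = 9.47/30.58 = 0.3097
M/D/1: Lq = ρ²/(2(1−ρ)) = 0.09590/(2·0.6903) = 0.06946

Final: 0.06946


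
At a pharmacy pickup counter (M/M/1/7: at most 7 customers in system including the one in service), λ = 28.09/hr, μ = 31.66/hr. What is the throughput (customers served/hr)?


ρ = 0.8872; P_K = (1−ρ)ρ^7/(1−ρ^8) = 0.079225
λ_eff = λ(1 − P_K) = 28.09·(1 − 0.079225) = 28.09·0.920775 = 25.8646 /hr

Final: 25.8646 /hr


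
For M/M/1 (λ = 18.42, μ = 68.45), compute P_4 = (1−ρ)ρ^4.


ρ = 18.42/68.45 = 0.2691
P_n = (1−ρ)·ρ^n = (1 − 0.2691)·0.2691^4 = 0.7309·0.005244 = 0.003833

Final: 0.003833


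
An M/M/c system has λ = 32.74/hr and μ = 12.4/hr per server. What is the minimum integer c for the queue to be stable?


Stability requires cμ > λ ⇔ c > λ/μ.
λ/μ = 32.74/12.4 = 2.6403
Minimum integer c = ⌊2.6403⌋ + 1 = 3
Check: 3·12.4 = 37.20 > 32.74, while 2·12.4 = 24.80 ≤ 32.74

Final: 3 servers


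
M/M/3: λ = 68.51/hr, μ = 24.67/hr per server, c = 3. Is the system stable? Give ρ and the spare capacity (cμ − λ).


Total capacity cμ = 3·24.67 = 74.01/hr
ρ = λ/(cμ) = 68.51/74.01 = 0.9257
Stable ⇔ ρ < 1: YES
Spare capacity = cμ − λ = 74.01 − 68.51 = 5.50/hr

Final: ρ = 0.9257; stable; margin = 5.50/hr


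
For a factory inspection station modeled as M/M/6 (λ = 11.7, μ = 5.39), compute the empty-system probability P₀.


a = λ/μ = 11.7/5.39 = 2.1707; ρ = a/c = 0.3618
Σ_{k=0}^{5} a^k/k! (terms k=0..5) = 1.00000 + 2.17069 + 2.35594 + 1.70467 + 0.92508 + 0.40161 = 8.55798
Tail: a^6/(6!(1−ρ)) = 104.61226/(720·0.6382) = 0.22766
P₀ = 1/(8.55798 + 0.22766) = 1/8.78564 = 0.113822

Final: 0.113822


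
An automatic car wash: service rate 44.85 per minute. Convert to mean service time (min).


Mean service time = 1/μ = 1/44.85 minute = 0.02230 minute
In minutes: 0.02230 × 1 = 0.02230 min

Final: 0.02230 min


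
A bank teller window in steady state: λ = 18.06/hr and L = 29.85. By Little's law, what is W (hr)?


W = L/λ = 29.85/18.06 = 1.6528 hr

Final: 1.6528 hr


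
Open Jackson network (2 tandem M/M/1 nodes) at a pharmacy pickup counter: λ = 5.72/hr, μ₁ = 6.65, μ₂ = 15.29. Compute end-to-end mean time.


Each node sees arrival rate λ = 5.72/hr (tandem ⇒ throughput preserved).
W₁ = 1/(μ₁−λ) = 1/(6.65−5.72) = 1.07527 hr
W₂ = 1/(μ₂−λ) = 1/(15.29−5.72) = 0.10449 hr
W_total = W₁ + W₂ = 1.07527 + 0.10449 = 1.17976 hr

Final: 1.17976 hr


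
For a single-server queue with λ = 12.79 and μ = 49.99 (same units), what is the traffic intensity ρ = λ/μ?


ρ = λ/μ = 12.79/49.99 = 0.2559

Final: 0.2559


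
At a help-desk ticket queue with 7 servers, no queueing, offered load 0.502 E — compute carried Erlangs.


B(7,0.502) = 0.0000009649 (Erlang-B)
Carried load = a(1 − B) = 0.502·(1 − 0.0000009649) = 0.502·0.999999 = 0.5020 E

Final: 0.5020 Erlangs


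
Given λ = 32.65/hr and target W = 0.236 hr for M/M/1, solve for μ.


W = 1/(μ−λ) ⇒ μ − λ = 1/W = 1/0.236 = 4.2373
μ = λ + 1/W = 32.65 + 4.2373 = 36.8873 per hr

Final: 36.8873 /hr


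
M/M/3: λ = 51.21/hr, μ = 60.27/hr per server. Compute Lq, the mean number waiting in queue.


a = λ/μ = 0.8497; ρ = a/3 = 0.2832
P₀ = 0.424938
Lq = P₀·a^c·ρ / (c!·(1−ρ)²) = 0.424938·0.61342·0.2832/(6·0.51377)
= 0.02395

Final: 0.02395


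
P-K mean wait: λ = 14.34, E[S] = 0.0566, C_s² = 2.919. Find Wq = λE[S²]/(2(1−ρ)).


ρ = λ·E[S] = 14.34·0.0566 = 0.8116
E[S²] = E[S]²(1+C_s²) = 0.0566²·(1+2.919) = 0.012555
Wq = λ·E[S²]/(2(1−ρ)) = 14.34·0.012555/(2·0.1884) = 0.47791 hr

Final: 0.47791 hr


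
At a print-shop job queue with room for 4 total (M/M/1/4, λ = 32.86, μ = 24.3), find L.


ρ = 32.86/24.3 = 1.3523
L = ρ[1 − (K+1)ρ^K + Kρ^(K+1)] / [(1−ρ)(1−ρ^(K+1))]
Numerator: 1.3523·(1 − 5·3.343837 + 4·4.521749) = 3.201901
Denominator: (-0.3523)·(-3.521749) = 1.240583
L = 3.201901/1.240583 = 2.5810

Final: 2.5810


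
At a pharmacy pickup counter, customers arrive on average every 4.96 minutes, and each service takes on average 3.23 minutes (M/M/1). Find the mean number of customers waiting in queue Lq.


λ = 60/4.96 = 12.0968 /hr
μ = 60/3.23 = 18.5759 /hr
ρ = λ/μ = 12.0968/18.5759 = 0.6512
Lq = ρ²/(1−ρ) = 0.4241/0.3488 = 1.2158

Final: 1.2158


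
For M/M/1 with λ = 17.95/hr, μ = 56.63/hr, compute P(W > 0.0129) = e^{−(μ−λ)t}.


W ~ Exponential(μ−λ) for M/M/1.
μ − λ = 56.63 − 17.95 = 38.6800
P(W > t) = e^{−(μ−λ)t} = e^{−0.4990} = 0.607154

Final: 0.607154


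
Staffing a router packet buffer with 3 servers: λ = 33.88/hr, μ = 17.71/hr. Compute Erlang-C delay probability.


a = λ/μ = 1.9130; ρ = a/3 = 0.6377
P₀ = 0.125573 (from M/M/c formula)
C(c,a) = [a^c/(c!(1−ρ))]·P₀ = [7.00123/(6·0.3623)]·0.125573
= 3.22057·0.125573 = 0.404417

Final: 0.404417


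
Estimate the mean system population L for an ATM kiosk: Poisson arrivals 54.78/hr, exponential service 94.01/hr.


ρ = λ/μ = 54.78/94.01 = 0.5827
L = ρ/(1−ρ) = 0.5827/(1 − 0.5827) = 0.5827/0.4173 = 1.3964

Final: 1.3964


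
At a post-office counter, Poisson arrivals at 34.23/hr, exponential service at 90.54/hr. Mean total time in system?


W = 1/(μ−λ) = 1/(90.54 − 34.23) = 1/56.31 = 0.01776 hr

Final: 0.01776 hr


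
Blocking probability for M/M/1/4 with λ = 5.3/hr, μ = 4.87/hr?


ρ = λ/μ = 5.3/4.87 = 1.0883
P_K = (1−ρ)ρ^K/(1−ρ^(K+1)) = (-0.08830·1.402774)/(1 − 1.526633)
= -0.123859/-0.526633 = 0.235190

Final: 0.235190


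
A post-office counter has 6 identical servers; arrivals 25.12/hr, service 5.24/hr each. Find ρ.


ρ = λ/(cμ) = 25.12/(6·5.24) = 25.12/31.44 = 0.7990

Final: 0.7990


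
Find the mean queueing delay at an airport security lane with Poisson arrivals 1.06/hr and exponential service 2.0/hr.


ρ = 1.06/2.0 = 0.5300
Wq = ρ/(μ−λ) = 0.5300/(2.0 − 1.06) = 0.5300/0.9400 = 0.5638 hr

Final: 0.5638 hr


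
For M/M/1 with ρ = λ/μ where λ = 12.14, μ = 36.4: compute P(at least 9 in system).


ρ = 12.14/36.4 = 0.3335
P(N ≥ n) = ρ^n = 0.3335^9 = 0.00005106

Final: 0.00005106


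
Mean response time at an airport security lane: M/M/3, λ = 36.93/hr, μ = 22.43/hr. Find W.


a = 1.6465; ρ = 0.5488; P₀ = 0.176973
Lq = P₀·a^c·ρ/(c!(1−ρ)²) = 0.35492
Wq = Lq/λ = 0.35492/36.93 = 0.009611 hr
W = Wq + 1/μ = 0.009611 + 0.04458 = 0.05419 hr

Final: 0.05419 hr


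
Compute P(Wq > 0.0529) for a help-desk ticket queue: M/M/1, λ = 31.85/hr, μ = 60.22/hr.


ρ = 31.85/60.22 = 0.5289
P(Wq > t) = ρ·e^{−(μ−λ)t} = 0.5289·e^{−1.5008}
= 0.5289·0.222958 = 0.117921

Final: 0.117921


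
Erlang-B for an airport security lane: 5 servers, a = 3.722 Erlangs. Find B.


B(c,a) = (a^c/c!) / Σ_{k=0}^{c} a^k/k!
a^5/5! = 5.952516
Σ terms (k=0..5): 1.00000 + 3.72200 + 6.92664 + 8.59365 + 7.99639 + 5.95252 = 34.191207
B = 5.952516/34.191207 = 0.174095

Final: 0.174095


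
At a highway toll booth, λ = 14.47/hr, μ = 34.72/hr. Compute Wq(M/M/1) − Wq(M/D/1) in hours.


ρ = 14.47/34.72 = 0.4168
Wq(M/M/1) = ρ/(μ−λ) = 0.4168/20.25 = 0.02058 hr
Wq(M/D/1) = ρ/(2(μ−λ)) = 0.01029 hr
Savings = 0.02058 − 0.01029 = 0.01029 hr

Final: 0.01029 hr


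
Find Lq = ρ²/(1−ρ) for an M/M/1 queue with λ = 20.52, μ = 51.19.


ρ = 20.52/51.19 = 0.4009
Lq = ρ²/(1−ρ) = 0.1607/0.5991 = 0.2682

Final: 0.2682


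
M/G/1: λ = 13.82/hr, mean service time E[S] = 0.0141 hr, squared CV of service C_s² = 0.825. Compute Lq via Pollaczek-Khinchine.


ρ = λ·E[S] = 13.82·0.0141 = 0.1949
Lq = ρ²(1+C_s²)/(2(1−ρ)) = 0.03797·(1+0.825)/(2·0.8051)
= 0.03797·1.8250/1.6103 = 0.04303

Final: 0.04303


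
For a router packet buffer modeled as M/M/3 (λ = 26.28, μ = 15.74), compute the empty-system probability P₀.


a = λ/μ = 26.28/15.74 = 1.6696; ρ = a/c = 0.5565
Σ_{k=0}^{2} a^k/k! (terms k=0..2) = 1.00000 + 1.66963 + 1.39383 = 4.06347
Tail: a^3/(3!(1−ρ)) = 4.65438/(6·0.4435) = 1.74928
P₀ = 1/(4.06347 + 1.74928) = 1/5.81275 = 0.172036

Final: 0.172036


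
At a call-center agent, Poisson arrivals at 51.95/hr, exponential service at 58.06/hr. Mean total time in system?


W = 1/(μ−λ) = 1/(58.06 − 51.95) = 1/6.11 = 0.1637 hr

Final: 0.1637 hr


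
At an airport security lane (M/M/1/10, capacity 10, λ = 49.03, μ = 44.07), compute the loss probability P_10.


ρ = λ/μ = 49.03/44.07 = 1.1125
P_K = (1−ρ)ρ^K/(1−ρ^(K+1)) = (-0.1125·2.905283)/(1 − 3.232267)
= -0.326984/-2.232267 = 0.146481

Final: 0.146481


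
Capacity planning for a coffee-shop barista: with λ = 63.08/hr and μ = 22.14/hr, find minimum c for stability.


Stability requires cμ > λ ⇔ c > λ/μ.
λ/μ = 63.08/22.14 = 2.8491
Minimum integer c = ⌊2.8491⌋ + 1 = 3
Check: 3·22.14 = 66.42 > 63.08, while 2·22.14 = 44.28 ≤ 63.08

Final: 3 servers


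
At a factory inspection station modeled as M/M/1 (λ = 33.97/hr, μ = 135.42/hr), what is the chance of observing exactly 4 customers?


ρ = 33.97/135.42 = 0.2508
P_n = (1−ρ)·ρ^n = (1 − 0.2508)·0.2508^4 = 0.7492·0.003960 = 0.002966

Final: 0.002966


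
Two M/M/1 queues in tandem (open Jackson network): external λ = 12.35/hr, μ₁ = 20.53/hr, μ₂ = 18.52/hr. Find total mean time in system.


Each node sees arrival rate λ = 12.35/hr (tandem ⇒ throughput preserved).
W₁ = 1/(μ₁−λ) = 1/(20.53−12.35) = 0.12225 hr
W₂ = 1/(μ₂−λ) = 1/(18.52−12.35) = 0.16207 hr
W_total = W₁ + W₂ = 0.12225 + 0.16207 = 0.28432 hr

Final: 0.28432 hr


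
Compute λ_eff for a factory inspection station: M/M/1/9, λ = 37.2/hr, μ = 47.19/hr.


ρ = 0.7883; P_K = (1−ρ)ρ^9/(1−ρ^10) = 0.027427
λ_eff = λ(1 − P_K) = 37.2·(1 − 0.027427) = 37.2·0.972573 = 36.1797 /hr

Final: 36.1797 /hr


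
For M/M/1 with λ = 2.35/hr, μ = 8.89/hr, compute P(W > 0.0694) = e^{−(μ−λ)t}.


W ~ Exponential(μ−λ) for M/M/1.
μ − λ = 8.89 − 2.35 = 6.5400
P(W > t) = e^{−(μ−λ)t} = e^{−0.4539} = 0.635161

Final: 0.635161


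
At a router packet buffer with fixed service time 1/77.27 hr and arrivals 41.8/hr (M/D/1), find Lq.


ρ = 41.8/77.27 = 0.5410
M/D/1: Lq = ρ²/(2(1−ρ)) = 0.2926/(2·0.4590) = 0.31875

Final: 0.31875


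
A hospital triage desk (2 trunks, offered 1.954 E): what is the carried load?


B(2,1.954) = 0.392563 (Erlang-B)
Carried load = a(1 − B) = 1.954·(1 − 0.392563) = 1.954·0.607437 = 1.1869 E

Final: 1.1869 Erlangs


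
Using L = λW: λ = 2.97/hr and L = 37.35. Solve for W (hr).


W = L/λ = 37.35/2.97 = 12.5758 hr

Final: 12.5758 hr


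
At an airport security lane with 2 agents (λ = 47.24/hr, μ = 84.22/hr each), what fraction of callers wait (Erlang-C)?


a = λ/μ = 0.5609; ρ = a/2 = 0.2805
P₀ = 0.561944 (from M/M/c formula)
C(c,a) = [a^c/(c!(1−ρ))]·P₀ = [0.31462/(2·0.7195)]·0.561944
= 0.21863·0.561944 = 0.122856

Final: 0.122856


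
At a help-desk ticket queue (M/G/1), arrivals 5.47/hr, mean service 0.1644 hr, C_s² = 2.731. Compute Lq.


ρ = λ·E[S] = 5.47·0.1644 = 0.8993
Lq = ρ²(1+C_s²)/(2(1−ρ)) = 0.8087·(1+2.731)/(2·0.1007)
= 0.8087·3.7310/0.2015 = 14.97635

Final: 14.97635


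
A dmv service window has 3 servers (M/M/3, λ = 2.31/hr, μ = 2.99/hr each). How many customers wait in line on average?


a = λ/μ = 0.7726; ρ = a/3 = 0.2575
P₀ = 0.459871
Lq = P₀·a^c·ρ / (c!·(1−ρ)²) = 0.459871·0.46113·0.2575/(6·0.55127)
= 0.01651

Final: 0.01651


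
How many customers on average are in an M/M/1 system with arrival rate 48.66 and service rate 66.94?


ρ = λ/μ = 48.66/66.94 = 0.7269
L = ρ/(1−ρ) = 0.7269/(1 − 0.7269) = 0.7269/0.2731 = 2.6619

Final: 2.6619


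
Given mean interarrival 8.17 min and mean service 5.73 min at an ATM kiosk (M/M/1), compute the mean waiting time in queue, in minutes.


λ = 60/8.17 = 7.3439 /hr
μ = 60/5.73 = 10.4712 /hr
ρ = λ/μ = 7.3439/10.4712 = 0.7013
Wq = ρ/(μ−λ) = 0.7013/(10.4712−7.3439) = 0.22427 hr
In minutes: 0.22427·60 = 13.456 min

Final: 13.456 min


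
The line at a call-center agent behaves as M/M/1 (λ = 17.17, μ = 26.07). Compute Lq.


ρ = 17.17/26.07 = 0.6586
Lq = ρ²/(1−ρ) = 0.4338/0.3414 = 1.2706

Final: 1.2706


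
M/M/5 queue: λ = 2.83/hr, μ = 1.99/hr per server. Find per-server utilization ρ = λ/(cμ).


ρ = λ/(cμ) = 2.83/(5·1.99) = 2.83/9.95 = 0.2844

Final: 0.2844


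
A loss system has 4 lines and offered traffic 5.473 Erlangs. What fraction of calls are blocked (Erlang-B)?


B(c,a) = (a^c/c!) / Σ_{k=0}^{c} a^k/k!
a^4/4! = 37.384412
Σ terms (k=0..4): 1.00000 + 5.47300 + 14.97686 + 27.32279 + 37.38441 = 86.157069
B = 37.384412/86.157069 = 0.433910

Final: 0.433910


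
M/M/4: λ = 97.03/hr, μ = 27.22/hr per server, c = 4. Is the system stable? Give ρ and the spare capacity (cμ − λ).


Total capacity cμ = 4·27.22 = 108.88/hr
ρ = λ/(cμ) = 97.03/108.88 = 0.8912
Stable ⇔ ρ < 1: YES
Spare capacity = cμ − λ = 108.88 − 97.03 = 11.85/hr

Final: ρ = 0.8912; stable; margin = 11.85/hr


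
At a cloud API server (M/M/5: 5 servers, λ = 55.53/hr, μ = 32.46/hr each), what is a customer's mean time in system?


a = 1.7107; ρ = 0.3421; P₀ = 0.180151
Lq = P₀·a^c·ρ/(c!(1−ρ)²) = 0.01739
Wq = Lq/λ = 0.01739/55.53 = 0.0003132 hr
W = Wq + 1/μ = 0.0003132 + 0.03081 = 0.03112 hr

Final: 0.03112 hr


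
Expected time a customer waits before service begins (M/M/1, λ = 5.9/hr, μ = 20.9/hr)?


ρ = 5.9/20.9 = 0.2823
Wq = ρ/(μ−λ) = 0.2823/(20.9 − 5.9) = 0.2823/15.00 = 0.01882 hr

Final: 0.01882 hr


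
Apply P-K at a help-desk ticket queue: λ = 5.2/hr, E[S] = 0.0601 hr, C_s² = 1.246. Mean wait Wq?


ρ = λ·E[S] = 5.2·0.0601 = 0.3125
E[S²] = E[S]²(1+C_s²) = 0.0601²·(1+1.246) = 0.008113
Wq = λ·E[S²]/(2(1−ρ)) = 5.2·0.008113/(2·0.6875) = 0.03068 hr

Final: 0.03068 hr


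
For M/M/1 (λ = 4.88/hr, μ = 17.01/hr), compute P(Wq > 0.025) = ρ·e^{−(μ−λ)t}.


ρ = 4.88/17.01 = 0.2869
P(Wq > t) = ρ·e^{−(μ−λ)t} = 0.2869·e^{−0.3033}
= 0.2869·0.738414 = 0.211844

Final: 0.211844


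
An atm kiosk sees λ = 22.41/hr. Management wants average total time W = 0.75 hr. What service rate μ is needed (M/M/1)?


W = 1/(μ−λ) ⇒ μ − λ = 1/W = 1/0.75 = 1.3333
μ = λ + 1/W = 22.41 + 1.3333 = 23.7433 per hr

Final: 23.7433 /hr


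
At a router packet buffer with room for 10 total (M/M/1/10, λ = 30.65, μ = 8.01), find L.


ρ = 30.65/8.01 = 3.8265
L = ρ[1 − (K+1)ρ^K + Kρ^(K+1)] / [(1−ρ)(1−ρ^(K+1))]
Numerator: 3.8265·(1 − 11·672945.088397 + 10·2575002.117273) = 70206584.649338
Denominator: (-2.8265)·(-2575001.117273) = 7278155.467547
L = 70206584.649338/7278155.467547 = 9.6462

Final: 9.6462


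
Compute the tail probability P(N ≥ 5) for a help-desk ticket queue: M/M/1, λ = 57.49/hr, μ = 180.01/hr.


ρ = 57.49/180.01 = 0.3194
P(N ≥ n) = ρ^n = 0.3194^5 = 0.003323

Final: 0.003323


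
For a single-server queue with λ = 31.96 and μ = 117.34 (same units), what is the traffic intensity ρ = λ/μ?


ρ = λ/μ = 31.96/117.34 = 0.2724

Final: 0.2724


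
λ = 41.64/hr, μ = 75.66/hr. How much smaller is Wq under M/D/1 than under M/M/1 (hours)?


ρ = 41.64/75.66 = 0.5504
Wq(M/M/1) = ρ/(μ−λ) = 0.5504/34.02 = 0.01618 hr
Wq(M/D/1) = ρ/(2(μ−λ)) = 0.008089 hr
Savings = 0.01618 − 0.008089 = 0.008089 hr

Final: 0.008089 hr


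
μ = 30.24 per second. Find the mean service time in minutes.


Mean service time = 1/μ = 1/30.24 second = 0.03307 second
In minutes: 0.03307 × 0.0166667 = 0.0005511 min

Final: 0.0005511 min


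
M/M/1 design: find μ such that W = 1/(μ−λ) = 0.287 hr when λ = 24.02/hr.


W = 1/(μ−λ) ⇒ μ − λ = 1/W = 1/0.287 = 3.4843
μ = λ + 1/W = 24.02 + 3.4843 = 27.5043 per hr

Final: 27.5043 /hr


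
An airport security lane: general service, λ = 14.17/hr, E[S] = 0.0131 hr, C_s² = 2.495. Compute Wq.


ρ = λ·E[S] = 14.17·0.0131 = 0.1856
E[S²] = E[S]²(1+C_s²) = 0.0131²·(1+2.495) = 0.0005998
Wq = λ·E[S²]/(2(1−ρ)) = 14.17·0.0005998/(2·0.8144) = 0.005218 hr

Final: 0.005218 hr


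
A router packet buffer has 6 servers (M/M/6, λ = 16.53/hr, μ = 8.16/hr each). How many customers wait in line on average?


a = λ/μ = 2.0257; ρ = a/6 = 0.3376
P₀ = 0.131686
Lq = P₀·a^c·ρ / (c!·(1−ρ)²) = 0.131686·69.10288·0.3376/(720·0.43874)
= 0.009726

Final: 0.009726


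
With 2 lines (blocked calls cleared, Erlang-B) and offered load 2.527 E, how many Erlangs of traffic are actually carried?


B(2,2.527) = 0.475138 (Erlang-B)
Carried load = a(1 − B) = 2.527·(1 − 0.475138) = 2.527·0.524862 = 1.3263 E

Final: 1.3263 Erlangs


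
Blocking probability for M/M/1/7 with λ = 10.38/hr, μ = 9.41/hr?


ρ = λ/μ = 10.38/9.41 = 1.1031
P_K = (1−ρ)ρ^K/(1−ρ^(K+1)) = (-0.1031·1.987257)/(1 − 2.192107)
= -0.204850/-1.192107 = 0.171839

Final: 0.171839


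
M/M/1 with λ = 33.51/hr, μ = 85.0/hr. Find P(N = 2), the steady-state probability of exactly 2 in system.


ρ = 33.51/85.0 = 0.3942
P_n = (1−ρ)·ρ^n = (1 − 0.3942)·0.3942^2 = 0.6058·0.155421 = 0.094149

Final: 0.094149


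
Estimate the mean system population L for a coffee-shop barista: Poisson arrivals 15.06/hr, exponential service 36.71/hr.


ρ = λ/μ = 15.06/36.71 = 0.4102
L = ρ/(1−ρ) = 0.4102/(1 − 0.4102) = 0.4102/0.5898 = 0.6956

Final: 0.6956


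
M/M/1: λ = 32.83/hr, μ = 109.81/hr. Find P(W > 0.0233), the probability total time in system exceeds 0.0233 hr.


W ~ Exponential(μ−λ) for M/M/1.
μ − λ = 109.81 − 32.83 = 76.9800
P(W > t) = e^{−(μ−λ)t} = e^{−1.7936} = 0.166355

Final: 0.166355


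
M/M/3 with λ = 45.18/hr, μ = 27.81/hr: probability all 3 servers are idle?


a = λ/μ = 45.18/27.81 = 1.6246; ρ = a/c = 0.5415
Σ_{k=0}^{2} a^k/k! (terms k=0..2) = 1.00000 + 1.62460 + 1.31966 = 3.94425
Tail: a^3/(3!(1−ρ)) = 4.28781/(6·0.4585) = 1.55875
P₀ = 1/(3.94425 + 1.55875) = 1/5.50300 = 0.181719

Final: 0.181719


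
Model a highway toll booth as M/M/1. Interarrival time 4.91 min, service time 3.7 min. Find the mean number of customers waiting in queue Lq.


λ = 60/4.91 = 12.2200 /hr
μ = 60/3.7 = 16.2162 /hr
ρ = λ/μ = 12.2200/16.2162 = 0.7536
Lq = ρ²/(1−ρ) = 0.5679/0.2464 = 2.3043

Final: 2.3043


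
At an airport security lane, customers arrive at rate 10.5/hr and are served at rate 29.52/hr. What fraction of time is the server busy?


ρ = λ/μ = 10.5/29.52 = 0.3557

Final: 0.3557


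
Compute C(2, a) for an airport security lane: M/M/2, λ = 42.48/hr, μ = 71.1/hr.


a = λ/μ = 0.5975; ρ = a/2 = 0.2987
P₀ = 0.539961 (from M/M/c formula)
C(c,a) = [a^c/(c!(1−ρ))]·P₀ = [0.35697/(2·0.7013)]·0.539961
= 0.25452·0.539961 = 0.137429

Final: 0.137429


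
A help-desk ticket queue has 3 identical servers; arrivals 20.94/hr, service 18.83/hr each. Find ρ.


ρ = λ/(cμ) = 20.94/(3·18.83) = 20.94/56.49 = 0.3707

Final: 0.3707


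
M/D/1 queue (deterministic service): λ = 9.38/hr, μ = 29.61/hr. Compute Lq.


ρ = 9.38/29.61 = 0.3168
M/D/1: Lq = ρ²/(2(1−ρ)) = 0.1004/(2·0.6832) = 0.07344

Final: 0.07344


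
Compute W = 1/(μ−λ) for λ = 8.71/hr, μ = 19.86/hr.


W = 1/(μ−λ) = 1/(19.86 − 8.71) = 1/11.15 = 0.08969 hr

Final: 0.08969 hr


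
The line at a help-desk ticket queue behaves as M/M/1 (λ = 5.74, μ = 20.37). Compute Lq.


ρ = 5.74/20.37 = 0.2818
Lq = ρ²/(1−ρ) = 0.07940/0.7182 = 0.1106

Final: 0.1106


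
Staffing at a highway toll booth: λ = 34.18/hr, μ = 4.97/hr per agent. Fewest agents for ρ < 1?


Stability requires cμ > λ ⇔ c > λ/μ.
λ/μ = 34.18/4.97 = 6.8773
Minimum integer c = ⌊6.8773⌋ + 1 = 7
Check: 7·4.97 = 34.79 > 34.18, while 6·4.97 = 29.82 ≤ 34.18

Final: 7 servers
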